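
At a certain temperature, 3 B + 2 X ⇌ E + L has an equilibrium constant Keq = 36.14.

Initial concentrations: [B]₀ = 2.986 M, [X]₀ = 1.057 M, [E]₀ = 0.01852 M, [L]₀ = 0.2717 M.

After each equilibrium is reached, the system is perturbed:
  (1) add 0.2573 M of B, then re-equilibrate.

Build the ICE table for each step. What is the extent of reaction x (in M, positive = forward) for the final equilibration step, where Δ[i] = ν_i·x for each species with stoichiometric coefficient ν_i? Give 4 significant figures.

x = 0.005623 M

Q₀ = 1.6917e-04 vs Keq = 36.14 ⇒ Q<K, forward
Step 1:
                   B          X          E          L
  Initial      2.986      1.057    0.01852     0.2717
  Change      -1.499     -0.999     0.4995     0.4995
  Equil        1.487    0.05796      0.518     0.7712
  solve Keq expr → x = 0.4995; check Q = 36.14
Then add 0.2573 M of B.
Step 2:
                   B          X          E          L
  Initial      1.745    0.05796      0.518     0.7712
  Change    -0.01687   -0.01125   0.005623   0.005623
  Equil        1.728    0.04671     0.5237     0.7768
  solve Keq expr → x = 0.005623; check Q = 36.14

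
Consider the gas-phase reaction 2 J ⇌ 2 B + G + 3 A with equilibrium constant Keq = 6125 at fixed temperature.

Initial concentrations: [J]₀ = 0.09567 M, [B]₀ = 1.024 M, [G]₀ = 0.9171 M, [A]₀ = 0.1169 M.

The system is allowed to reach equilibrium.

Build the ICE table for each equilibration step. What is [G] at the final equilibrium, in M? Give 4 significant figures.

[G]_eq = 0.964 M

Q₀ = 0.1678 vs Keq = 6125 ⇒ Q<K, forward
Step 1:
                   J          B          G          A
  Initial    0.09567      1.024     0.9171     0.1169
  Change    -0.09384    0.09384    0.04692     0.1408
  Equil     0.001834      1.118      0.964     0.2577
  solve Keq expr → x = 0.04692; check Q = 6125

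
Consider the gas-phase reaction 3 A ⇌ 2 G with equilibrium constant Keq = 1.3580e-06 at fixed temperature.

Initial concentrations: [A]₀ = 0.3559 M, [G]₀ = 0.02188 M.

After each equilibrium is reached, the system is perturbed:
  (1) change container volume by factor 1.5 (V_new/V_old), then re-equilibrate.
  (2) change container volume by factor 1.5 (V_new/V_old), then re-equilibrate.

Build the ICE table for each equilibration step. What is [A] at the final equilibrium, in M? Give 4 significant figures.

[A]_eq = 0.1726 M

Q₀ = 0.01062 vs Keq = 1.3580e-06 ⇒ Q>K, reverse
Step 1:
                    A           G
  init         0.3559     0.02188
  Δ            0.0324     -0.0216
  eq           0.3883  2.8197e-04
  solve Keq expr → x = -0.0108; check Q = 1.3580e-06
Then change container volume by factor 1.5 (V_new/V_old).
Step 2:
                    A           G
  init         0.2589  1.8798e-04
  Δ        5.1673e-05 -3.4448e-05
  eq           0.2589  1.5353e-04
  solve Keq expr → x = -1.7224e-05; check Q = 1.3580e-06
Then change container volume by factor 1.5 (V_new/V_old).
Step 3:
                    A           G
  init         0.1726  1.0235e-04
  Δ        2.8142e-05 -1.8762e-05
  eq           0.1726  8.3591e-05
  solve Keq expr → x = -9.3808e-06; check Q = 1.3580e-06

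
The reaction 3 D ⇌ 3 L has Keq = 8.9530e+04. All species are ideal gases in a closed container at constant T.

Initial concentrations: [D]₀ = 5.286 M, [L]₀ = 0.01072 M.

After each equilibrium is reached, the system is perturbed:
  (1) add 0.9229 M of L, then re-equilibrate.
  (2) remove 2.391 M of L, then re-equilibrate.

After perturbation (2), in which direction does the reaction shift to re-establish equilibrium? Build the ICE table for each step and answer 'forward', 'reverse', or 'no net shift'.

Q₀ = 8.3407e-09 vs Keq = 8.9530e+04 ⇒ Q<K, forward
Step 1:
                   D          L
  I            5.286    0.01072
  C            -5.17       5.17
  E           0.1158      5.181
  solve Keq expr → x = 1.723; check Q = 8.9530e+04
Then add 0.9229 M of L.
Step 2:
                   D          L
  I           0.1158      6.104
  C          0.02018   -0.02018
  E            0.136      6.084
  solve Keq expr → x = -0.006726; check Q = 8.9530e+04
Then remove 2.391 M of L.
Step 3:
                   D          L
  I            0.136      3.693
  C         -0.05228    0.05228
  E          0.08371      3.745
  solve Keq expr → x = 0.01743; check Q = 8.9530e+04

Direction: forward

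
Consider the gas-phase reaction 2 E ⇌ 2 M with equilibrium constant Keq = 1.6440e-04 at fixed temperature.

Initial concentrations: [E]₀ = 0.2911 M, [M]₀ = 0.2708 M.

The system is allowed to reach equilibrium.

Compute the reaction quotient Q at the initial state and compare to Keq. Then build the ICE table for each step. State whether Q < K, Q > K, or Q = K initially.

Q₀ = 0.8654 vs Keq = 1.6440e-04 ⇒ Q>K, reverse
Step 1:
                  E         M
  Initial    0.2911    0.2708
  Change     0.2637   -0.2637
  Equil      0.5548  0.007113
  solve Keq expr → x = -0.1318; check Q = 1.6440e-04

Q₀ = 0.8654; Q > K (proceeds reverse)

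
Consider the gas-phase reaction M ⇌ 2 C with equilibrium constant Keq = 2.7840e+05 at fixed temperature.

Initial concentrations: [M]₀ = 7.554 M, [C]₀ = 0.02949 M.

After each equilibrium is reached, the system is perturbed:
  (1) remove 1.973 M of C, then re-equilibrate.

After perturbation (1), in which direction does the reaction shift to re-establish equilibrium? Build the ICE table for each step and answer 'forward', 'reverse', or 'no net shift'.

Q₀ = 1.1513e-04 vs Keq = 2.7840e+05 ⇒ Q<K, forward
Step 1:
                    M           C
  I             7.554     0.02949
  C            -7.553       15.11
  E        8.2289e-04       15.14
  solve Keq expr → x = 7.553; check Q = 2.7840e+05
Then remove 1.973 M of C.
Step 2:
                    M           C
  I        8.2289e-04       13.16
  C       -2.0051e-04  4.0103e-04
  E        6.2238e-04       13.16
  solve Keq expr → x = 2.0051e-04; check Q = 2.7840e+05

Direction: forward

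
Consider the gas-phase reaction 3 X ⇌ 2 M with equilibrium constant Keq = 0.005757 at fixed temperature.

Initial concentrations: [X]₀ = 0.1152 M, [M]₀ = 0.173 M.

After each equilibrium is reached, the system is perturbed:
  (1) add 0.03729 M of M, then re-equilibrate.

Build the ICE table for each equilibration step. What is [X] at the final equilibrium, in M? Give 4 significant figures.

Q₀ = 19.58 vs Keq = 0.005757 ⇒ Q>K, reverse
Step 1:
                  X         M
  I          0.1152     0.173
  C          0.2358   -0.1572
  E           0.351   0.01578
  solve Keq expr → x = -0.07861; check Q = 0.005757
Then add 0.03729 M of M.
Step 2:
                  X         M
  I           0.351   0.05307
  C         0.05063  -0.03376
  E          0.4017   0.01931
  solve Keq expr → x = -0.01688; check Q = 0.005757

[X]_eq = 0.4017 M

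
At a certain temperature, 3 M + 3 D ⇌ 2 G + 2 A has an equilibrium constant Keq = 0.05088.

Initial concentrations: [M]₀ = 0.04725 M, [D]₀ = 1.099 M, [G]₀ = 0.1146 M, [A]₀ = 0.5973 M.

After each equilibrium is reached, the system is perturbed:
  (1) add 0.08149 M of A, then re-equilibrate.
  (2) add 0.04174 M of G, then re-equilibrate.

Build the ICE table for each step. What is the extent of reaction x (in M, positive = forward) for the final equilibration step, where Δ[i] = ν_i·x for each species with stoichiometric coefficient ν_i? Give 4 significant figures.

Q₀ = 33.46 vs Keq = 0.05088 ⇒ Q>K, reverse
Step 1:
                  M         D         G         A
  Initial   0.04725     1.099    0.1146    0.5973
  Change     0.1151    0.1151   -0.0767   -0.0767
  Equil      0.1623     1.214    0.0379    0.5206
  solve Keq expr → x = -0.03835; check Q = 0.05088
Then add 0.08149 M of A.
Step 2:
                  M         D         G         A
  Initial    0.1623     1.214    0.0379    0.6021
  Change   0.004873  0.004873 -0.003249 -0.003249
  Equil      0.1672     1.219   0.03465    0.5988
  solve Keq expr → x = -0.001624; check Q = 0.05088
Then add 0.04174 M of G.
Step 3:
                  M         D         G         A
  Initial    0.1672     1.219   0.07639    0.5988
  Change    0.03761   0.03761  -0.02507  -0.02507
  Equil      0.2048     1.257   0.05132    0.5738
  solve Keq expr → x = -0.01254; check Q = 0.05088

x = -0.01254 M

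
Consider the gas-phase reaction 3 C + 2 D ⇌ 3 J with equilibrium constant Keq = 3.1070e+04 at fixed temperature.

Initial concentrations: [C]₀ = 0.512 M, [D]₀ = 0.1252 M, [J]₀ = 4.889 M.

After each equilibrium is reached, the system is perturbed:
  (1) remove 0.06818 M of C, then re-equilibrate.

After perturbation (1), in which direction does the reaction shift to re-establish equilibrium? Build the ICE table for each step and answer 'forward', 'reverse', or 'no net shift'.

Direction: reverse

Q₀ = 5.5545e+04 vs Keq = 3.1070e+04 ⇒ Q>K, reverse
Step 1:
                    C           D           J
  init          0.512      0.1252       4.889
  Δ           0.03628     0.02418    -0.03628
  eq           0.5483      0.1494       4.853
  solve Keq expr → x = -0.01209; check Q = 3.1070e+04
Then remove 0.06818 M of C.
Step 2:
                    C           D           J
  init         0.4801      0.1494       4.853
  Δ           0.02631     0.01754    -0.02631
  eq           0.5064      0.1669       4.826
  solve Keq expr → x = -0.008769; check Q = 3.1070e+04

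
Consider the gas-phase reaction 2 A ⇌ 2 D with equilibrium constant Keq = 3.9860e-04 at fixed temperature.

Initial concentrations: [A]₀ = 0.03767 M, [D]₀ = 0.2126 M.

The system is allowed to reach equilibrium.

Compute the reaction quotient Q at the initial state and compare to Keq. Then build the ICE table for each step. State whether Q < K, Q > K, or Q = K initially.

Q₀ = 31.85; Q > K (proceeds reverse)

Q₀ = 31.85 vs Keq = 3.9860e-04 ⇒ Q>K, reverse
Step 1:
                   A          D
  init       0.03767     0.2126
  Δ           0.2077    -0.2077
  eq          0.2454   0.004899
  solve Keq expr → x = -0.1039; check Q = 3.9860e-04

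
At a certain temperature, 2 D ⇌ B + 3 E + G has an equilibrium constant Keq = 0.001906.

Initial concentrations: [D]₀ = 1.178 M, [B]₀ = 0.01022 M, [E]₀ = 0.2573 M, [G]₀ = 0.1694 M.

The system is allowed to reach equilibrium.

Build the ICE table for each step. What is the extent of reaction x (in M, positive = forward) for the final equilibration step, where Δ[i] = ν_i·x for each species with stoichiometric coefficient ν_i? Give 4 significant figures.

x = 0.07118 M

Q₀ = 2.1252e-05 vs Keq = 0.001906 ⇒ Q<K, forward
Step 1:
                   D          B          E          G
  Initial      1.178    0.01022     0.2573     0.1694
  Change     -0.1424    0.07118     0.2135    0.07118
  Equil        1.036     0.0814     0.4708     0.2406
  solve Keq expr → x = 0.07118; check Q = 0.001906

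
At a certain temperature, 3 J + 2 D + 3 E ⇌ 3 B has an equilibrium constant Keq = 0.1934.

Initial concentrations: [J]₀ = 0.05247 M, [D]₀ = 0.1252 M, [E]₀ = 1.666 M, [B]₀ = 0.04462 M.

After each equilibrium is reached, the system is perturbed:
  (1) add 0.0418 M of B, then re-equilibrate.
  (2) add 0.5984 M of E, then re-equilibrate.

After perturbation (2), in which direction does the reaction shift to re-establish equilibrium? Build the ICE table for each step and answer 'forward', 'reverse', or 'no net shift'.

Q₀ = 8.484 vs Keq = 0.1934 ⇒ Q>K, reverse
Step 1:
                   J          D          E          B
  I          0.05247     0.1252      1.666    0.04462
  C          0.02426    0.01618    0.02426   -0.02426
  E          0.07673     0.1414       1.69    0.02036
  solve Keq expr → x = -0.008088; check Q = 0.1934
Then add 0.0418 M of B.
Step 2:
                   J          D          E          B
  I          0.07673     0.1414       1.69    0.06216
  C          0.03049    0.02032    0.03049   -0.03049
  E           0.1072     0.1617      1.721    0.03167
  solve Keq expr → x = -0.01016; check Q = 0.1934
Then add 0.5984 M of E.
Step 3:
                   J          D          E          B
  I           0.1072     0.1617      2.319    0.03167
  C        -0.007222  -0.004815  -0.007222   0.007222
  E              0.1     0.1569      2.312    0.03889
  solve Keq expr → x = 0.002407; check Q = 0.1934

Direction: forward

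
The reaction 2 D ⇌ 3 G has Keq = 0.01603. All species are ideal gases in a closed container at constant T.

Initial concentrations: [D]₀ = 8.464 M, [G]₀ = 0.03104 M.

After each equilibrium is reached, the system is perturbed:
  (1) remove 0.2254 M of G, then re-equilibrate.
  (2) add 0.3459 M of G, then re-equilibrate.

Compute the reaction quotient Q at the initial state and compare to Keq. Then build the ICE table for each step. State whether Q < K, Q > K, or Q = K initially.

Q₀ = 4.1746e-07 vs Keq = 0.01603 ⇒ Q<K, forward
Step 1:
                   D          G
  init         8.464    0.03104
  Δ          -0.6417     0.9625
  eq           7.822     0.9936
  solve Keq expr → x = 0.3208; check Q = 0.01603
Then remove 0.2254 M of G.
Step 2:
                   D          G
  init         7.822     0.7682
  Δ          -0.1422     0.2133
  eq            7.68     0.9815
  solve Keq expr → x = 0.07111; check Q = 0.01603
Then add 0.3459 M of G.
Step 3:
                   D          G
  init          7.68      1.327
  Δ           0.2183    -0.3274
  eq           7.898          1
  solve Keq expr → x = -0.1091; check Q = 0.01603

Q₀ = 4.1746e-07; Q < K (proceeds forward)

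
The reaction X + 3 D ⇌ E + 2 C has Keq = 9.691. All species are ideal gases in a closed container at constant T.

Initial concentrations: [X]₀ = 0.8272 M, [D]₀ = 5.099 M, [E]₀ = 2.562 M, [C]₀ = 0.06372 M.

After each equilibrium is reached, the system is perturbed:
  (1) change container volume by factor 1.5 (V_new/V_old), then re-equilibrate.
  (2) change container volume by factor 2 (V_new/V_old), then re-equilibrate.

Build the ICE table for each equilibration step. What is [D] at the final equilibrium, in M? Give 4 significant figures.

[D]_eq = 0.969 M

Q₀ = 9.4856e-05 vs Keq = 9.691 ⇒ Q<K, forward
Step 1:
                  X         D         E         C
  Initial    0.8272     5.099     2.562   0.06372
  Change    -0.7831    -2.349    0.7831     1.566
  Equil     0.04411      2.75     3.345      1.63
  solve Keq expr → x = 0.7831; check Q = 9.691
Then change container volume by factor 1.5 (V_new/V_old).
Step 2:
                  X         D         E         C
  Initial    0.0294     1.833      2.23     1.087
  Change    0.01065   0.03196  -0.01065  -0.02131
  Equil     0.04006     1.865     2.219     1.065
  solve Keq expr → x = -0.01065; check Q = 9.691
Then change container volume by factor 2 (V_new/V_old).
Step 3:
                  X         D         E         C
  Initial   0.02003    0.9326      1.11    0.5326
  Change    0.01214   0.03643  -0.01214  -0.02428
  Equil     0.03217     0.969     1.098    0.5084
  solve Keq expr → x = -0.01214; check Q = 9.691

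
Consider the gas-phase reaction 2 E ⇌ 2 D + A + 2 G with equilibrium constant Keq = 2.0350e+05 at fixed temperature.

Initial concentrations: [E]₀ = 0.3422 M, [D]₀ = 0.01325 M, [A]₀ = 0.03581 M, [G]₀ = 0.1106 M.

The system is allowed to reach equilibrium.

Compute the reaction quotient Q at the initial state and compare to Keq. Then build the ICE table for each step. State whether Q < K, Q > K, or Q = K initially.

Q₀ = 6.5673e-07 vs Keq = 2.0350e+05 ⇒ Q<K, forward
Step 1:
                    E           D           A           G
  Initial      0.3422     0.01325     0.03581      0.1106
  Change       -0.342       0.342       0.171       0.342
  Equil    1.6213e-04      0.3553      0.2068      0.4526
  solve Keq expr → x = 0.171; check Q = 2.0350e+05

Q₀ = 6.5673e-07; Q < K (proceeds forward)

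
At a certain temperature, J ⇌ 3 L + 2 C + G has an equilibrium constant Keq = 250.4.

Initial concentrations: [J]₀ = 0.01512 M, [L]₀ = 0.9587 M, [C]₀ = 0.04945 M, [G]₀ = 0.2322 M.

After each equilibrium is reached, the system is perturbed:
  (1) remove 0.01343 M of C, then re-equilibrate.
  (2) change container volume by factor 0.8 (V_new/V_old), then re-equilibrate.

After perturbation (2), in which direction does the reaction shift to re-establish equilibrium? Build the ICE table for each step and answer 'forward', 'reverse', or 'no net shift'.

Direction: reverse

Q₀ = 0.03309 vs Keq = 250.4 ⇒ Q<K, forward
Step 1:
                  J         L         C         G
  Initial   0.01512    0.9587   0.04945    0.2322
  Change   -0.01511   0.04534   0.03023   0.01511
  Equil   6.3465e-06     1.004   0.07968    0.2473
  solve Keq expr → x = 0.01511; check Q = 250.4
Then remove 0.01343 M of C.
Step 2:
                  J         L         C         G
  Initial 6.3465e-06     1.004   0.06625    0.2473
  Change  -1.9585e-06 5.8756e-06 3.9171e-06 1.9585e-06
  Equil   4.3880e-06     1.004   0.06625    0.2473
  solve Keq expr → x = 1.9585e-06; check Q = 250.4
Then change container volume by factor 0.8 (V_new/V_old).
Step 3:
                  J         L         C         G
  Initial 5.4850e-06     1.255   0.08281    0.3091
  Change  1.1243e-05 -3.3729e-05 -2.2486e-05 -1.1243e-05
  Equil   1.6728e-05     1.255   0.08279    0.3091
  solve Keq expr → x = -1.1243e-05; check Q = 250.4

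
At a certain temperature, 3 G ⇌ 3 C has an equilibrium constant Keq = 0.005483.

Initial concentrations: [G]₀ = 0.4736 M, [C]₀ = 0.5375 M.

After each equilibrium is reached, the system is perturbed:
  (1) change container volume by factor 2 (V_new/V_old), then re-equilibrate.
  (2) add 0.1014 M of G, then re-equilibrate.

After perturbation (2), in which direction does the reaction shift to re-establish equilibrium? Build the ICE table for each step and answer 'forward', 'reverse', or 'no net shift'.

Direction: forward

Q₀ = 1.462 vs Keq = 0.005483 ⇒ Q>K, reverse
Step 1:
                   G          C
  I           0.4736     0.5375
  C           0.3859    -0.3859
  E           0.8595     0.1516
  solve Keq expr → x = -0.1286; check Q = 0.005483
Then change container volume by factor 2 (V_new/V_old).
Step 2:
                   G          C
  I           0.4298    0.07578
  C                0          0
  E           0.4298    0.07578
  solve Keq expr → x = 0; check Q = 0.005483
Then add 0.1014 M of G.
Step 3:
                   G          C
  I           0.5312    0.07578
  C          -0.0152     0.0152
  E            0.516    0.09098
  solve Keq expr → x = 0.005067; check Q = 0.005483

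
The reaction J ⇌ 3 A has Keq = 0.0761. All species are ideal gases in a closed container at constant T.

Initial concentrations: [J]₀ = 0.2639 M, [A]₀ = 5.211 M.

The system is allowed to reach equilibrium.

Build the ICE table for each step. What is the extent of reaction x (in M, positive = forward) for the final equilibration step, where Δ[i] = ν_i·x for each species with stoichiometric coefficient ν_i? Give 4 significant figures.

x = -1.564 M

Q₀ = 536.2 vs Keq = 0.0761 ⇒ Q>K, reverse
Step 1:
                    J           A
  init         0.2639       5.211
  Δ             1.564      -4.693
  eq            1.828      0.5182
  solve Keq expr → x = -1.564; check Q = 0.0761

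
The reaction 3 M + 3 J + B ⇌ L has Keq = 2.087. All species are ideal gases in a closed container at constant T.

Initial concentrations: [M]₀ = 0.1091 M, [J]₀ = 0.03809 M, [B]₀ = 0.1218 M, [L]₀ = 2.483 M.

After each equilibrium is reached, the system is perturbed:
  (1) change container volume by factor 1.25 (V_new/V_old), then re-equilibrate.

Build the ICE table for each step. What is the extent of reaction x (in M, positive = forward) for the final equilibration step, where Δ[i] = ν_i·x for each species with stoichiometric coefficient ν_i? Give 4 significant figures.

Q₀ = 2.8407e+08 vs Keq = 2.087 ⇒ Q>K, reverse
Step 1:
                    M           J           B           L
  Initial      0.1091     0.03809      0.1218       2.483
  Change        1.062       1.062      0.3541     -0.3541
  Equil         1.172       1.101      0.4759       2.129
  solve Keq expr → x = -0.3541; check Q = 2.087
Then change container volume by factor 1.25 (V_new/V_old).
Step 2:
                    M           J           B           L
  Initial      0.9372      0.8804      0.3808       1.703
  Change       0.1911      0.1911      0.0637     -0.0637
  Equil         1.128       1.072      0.4445       1.639
  solve Keq expr → x = -0.0637; check Q = 2.087

x = -0.0637 M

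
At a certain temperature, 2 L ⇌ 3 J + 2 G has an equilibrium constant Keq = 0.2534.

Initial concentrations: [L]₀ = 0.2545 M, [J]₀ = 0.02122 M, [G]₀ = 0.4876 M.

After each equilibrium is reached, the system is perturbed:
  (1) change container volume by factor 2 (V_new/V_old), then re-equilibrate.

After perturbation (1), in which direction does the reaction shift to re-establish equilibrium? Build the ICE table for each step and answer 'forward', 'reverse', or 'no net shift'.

Q₀ = 3.5074e-05 vs Keq = 0.2534 ⇒ Q<K, forward
Step 1:
                   L          J          G
  Initial     0.2545    0.02122     0.4876
  Change     -0.1305     0.1957     0.1305
  Equil        0.124     0.2169     0.6181
  solve Keq expr → x = 0.06523; check Q = 0.2534
Then change container volume by factor 2 (V_new/V_old).
Step 2:
                   L          J          G
  Initial    0.06202     0.1085      0.309
  Change    -0.02501    0.03752    0.02501
  Equil      0.03701      0.146      0.334
  solve Keq expr → x = 0.01251; check Q = 0.2534

Direction: forward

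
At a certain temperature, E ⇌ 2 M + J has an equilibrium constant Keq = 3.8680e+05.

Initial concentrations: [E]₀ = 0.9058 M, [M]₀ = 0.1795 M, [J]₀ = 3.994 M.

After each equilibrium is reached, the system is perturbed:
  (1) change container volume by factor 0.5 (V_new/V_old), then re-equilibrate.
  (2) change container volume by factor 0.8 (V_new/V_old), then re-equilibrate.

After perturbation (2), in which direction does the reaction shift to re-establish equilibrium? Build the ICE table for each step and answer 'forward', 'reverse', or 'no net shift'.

Q₀ = 0.1421 vs Keq = 3.8680e+05 ⇒ Q<K, forward
Step 1:
                   E          M          J
  init        0.9058     0.1795      3.994
  Δ          -0.9057      1.811     0.9057
  eq      5.0215e-05      1.991        4.9
  solve Keq expr → x = 0.9057; check Q = 3.8680e+05
Then change container volume by factor 0.5 (V_new/V_old).
Step 2:
                   E          M          J
  init    1.0043e-04      3.982      9.799
  Δ       3.0115e-04 -6.0231e-04 -3.0115e-04
  eq      4.0158e-04      3.981      9.799
  solve Keq expr → x = -3.0115e-04; check Q = 3.8680e+05
Then change container volume by factor 0.8 (V_new/V_old).
Step 3:
                   E          M          J
  init    5.0198e-04      4.977      12.25
  Δ       2.8217e-04 -5.6433e-04 -2.8217e-04
  eq      7.8415e-04      4.976      12.25
  solve Keq expr → x = -2.8217e-04; check Q = 3.8680e+05

Direction: reverse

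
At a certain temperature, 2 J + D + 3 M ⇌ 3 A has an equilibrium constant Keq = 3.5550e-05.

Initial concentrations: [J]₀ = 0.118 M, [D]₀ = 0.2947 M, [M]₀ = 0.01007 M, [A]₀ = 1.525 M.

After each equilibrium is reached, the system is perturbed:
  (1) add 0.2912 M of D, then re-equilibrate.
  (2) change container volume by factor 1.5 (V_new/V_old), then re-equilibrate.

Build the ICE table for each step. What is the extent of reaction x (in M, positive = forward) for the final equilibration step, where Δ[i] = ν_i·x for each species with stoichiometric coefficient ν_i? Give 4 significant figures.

Q₀ = 8.4640e+08 vs Keq = 3.5550e-05 ⇒ Q>K, reverse
Step 1:
                  J         D         M         A
  I           0.118    0.2947   0.01007     1.525
  C          0.9846    0.4923     1.477    -1.477
  E           1.103     0.787     1.487   0.04817
  solve Keq expr → x = -0.4923; check Q = 3.5550e-05
Then add 0.2912 M of D.
Step 2:
                  J         D         M         A
  I           1.103     1.078     1.487   0.04817
  C       -0.003343 -0.001672 -0.005015  0.005015
  E           1.099     1.077     1.482   0.05319
  solve Keq expr → x = 0.001672; check Q = 3.5550e-05
Then change container volume by factor 1.5 (V_new/V_old).
Step 3:
                  J         D         M         A
  I          0.7328    0.7177    0.9879   0.03546
  C        0.007561  0.003781   0.01134  -0.01134
  E          0.7404    0.7214    0.9993   0.02412
  solve Keq expr → x = -0.003781; check Q = 3.5550e-05

x = -0.003781 M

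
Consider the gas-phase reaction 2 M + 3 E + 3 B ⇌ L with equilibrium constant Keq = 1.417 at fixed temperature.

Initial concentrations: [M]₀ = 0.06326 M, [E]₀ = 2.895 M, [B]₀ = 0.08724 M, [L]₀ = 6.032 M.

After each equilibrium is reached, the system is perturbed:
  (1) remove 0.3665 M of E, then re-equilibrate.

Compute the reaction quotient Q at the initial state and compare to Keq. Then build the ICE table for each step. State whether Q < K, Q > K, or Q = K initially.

Q₀ = 9.3564e+04; Q > K (proceeds reverse)

Q₀ = 9.3564e+04 vs Keq = 1.417 ⇒ Q>K, reverse
Step 1:
                   M          E          B          L
  init       0.06326      2.895    0.08724      6.032
  Δ           0.4273     0.6409     0.6409    -0.2136
  eq          0.4905      3.536     0.7281      5.818
  solve Keq expr → x = -0.2136; check Q = 1.417
Then remove 0.3665 M of E.
Step 2:
                   M          E          B          L
  init        0.4905      3.169     0.7281      5.818
  Δ          0.02864    0.04295    0.04295   -0.01432
  eq          0.5192      3.212     0.7711      5.804
  solve Keq expr → x = -0.01432; check Q = 1.417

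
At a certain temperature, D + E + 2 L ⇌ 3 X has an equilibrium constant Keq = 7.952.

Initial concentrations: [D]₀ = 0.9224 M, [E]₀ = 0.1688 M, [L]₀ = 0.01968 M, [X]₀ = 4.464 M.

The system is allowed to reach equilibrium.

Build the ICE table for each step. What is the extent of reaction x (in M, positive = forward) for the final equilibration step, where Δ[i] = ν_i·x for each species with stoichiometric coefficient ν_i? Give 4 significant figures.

x = -0.6364 M

Q₀ = 1.4751e+06 vs Keq = 7.952 ⇒ Q>K, reverse
Step 1:
                  D         E         L         X
  I          0.9224    0.1688   0.01968     4.464
  C          0.6364    0.6364     1.273    -1.909
  E           1.559    0.8052     1.293     2.555
  solve Keq expr → x = -0.6364; check Q = 7.952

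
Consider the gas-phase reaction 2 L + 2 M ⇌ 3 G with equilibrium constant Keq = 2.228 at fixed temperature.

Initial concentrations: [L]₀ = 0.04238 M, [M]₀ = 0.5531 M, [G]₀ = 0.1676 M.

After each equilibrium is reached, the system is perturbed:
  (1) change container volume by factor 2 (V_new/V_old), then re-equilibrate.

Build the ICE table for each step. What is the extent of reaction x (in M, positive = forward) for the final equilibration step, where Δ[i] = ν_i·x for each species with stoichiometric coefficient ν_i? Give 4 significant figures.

x = -0.002552 M

Q₀ = 8.568 vs Keq = 2.228 ⇒ Q>K, reverse
Step 1:
                    L           M           G
  init        0.04238      0.5531      0.1676
  Δ            0.0187      0.0187    -0.02805
  eq          0.06108      0.5718      0.1396
  solve Keq expr → x = -0.00935; check Q = 2.228
Then change container volume by factor 2 (V_new/V_old).
Step 2:
                    L           M           G
  init        0.03054      0.2859     0.06978
  Δ          0.005104    0.005104   -0.007656
  eq          0.03564       0.291     0.06212
  solve Keq expr → x = -0.002552; check Q = 2.228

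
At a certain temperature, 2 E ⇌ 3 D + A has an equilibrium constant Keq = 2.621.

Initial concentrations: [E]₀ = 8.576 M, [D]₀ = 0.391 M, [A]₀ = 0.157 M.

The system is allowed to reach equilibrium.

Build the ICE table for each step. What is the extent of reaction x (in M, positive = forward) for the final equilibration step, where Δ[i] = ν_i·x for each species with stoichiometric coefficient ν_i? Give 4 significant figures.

x = 1.241 M

Q₀ = 1.2760e-04 vs Keq = 2.621 ⇒ Q<K, forward
Step 1:
                  E         D         A
  I           8.576     0.391     0.157
  C          -2.482     3.723     1.241
  E           6.094     4.114     1.398
  solve Keq expr → x = 1.241; check Q = 2.621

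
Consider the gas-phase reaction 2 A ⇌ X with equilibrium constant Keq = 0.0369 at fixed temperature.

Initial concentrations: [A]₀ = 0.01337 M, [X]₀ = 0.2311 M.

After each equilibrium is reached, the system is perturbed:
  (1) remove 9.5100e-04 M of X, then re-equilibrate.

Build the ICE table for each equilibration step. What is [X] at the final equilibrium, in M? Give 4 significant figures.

[X]_eq = 0.007746 M

Q₀ = 1293 vs Keq = 0.0369 ⇒ Q>K, reverse
Step 1:
                  A         X
  Initial   0.01337    0.2311
  Change     0.4466   -0.2233
  Equil        0.46  0.007807
  solve Keq expr → x = -0.2233; check Q = 0.0369
Then remove 9.5100e-04 M of X.
Step 2:
                  A         X
  Initial      0.46  0.006856
  Change  -0.001781 8.9065e-04
  Equil      0.4582  0.007746
  solve Keq expr → x = 8.9065e-04; check Q = 0.0369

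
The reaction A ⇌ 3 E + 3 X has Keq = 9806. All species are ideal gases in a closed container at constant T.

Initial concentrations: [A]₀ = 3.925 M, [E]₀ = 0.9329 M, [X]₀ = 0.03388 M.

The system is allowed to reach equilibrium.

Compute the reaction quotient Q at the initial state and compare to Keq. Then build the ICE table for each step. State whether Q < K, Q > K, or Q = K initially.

Q₀ = 8.0444e-06 vs Keq = 9806 ⇒ Q<K, forward
Step 1:
                  A         E         X
  Initial     3.925    0.9329   0.03388
  Change     -1.618     4.854     4.854
  Equil       2.307     5.787     4.888
  solve Keq expr → x = 1.618; check Q = 9806

Q₀ = 8.0444e-06; Q < K (proceeds forward)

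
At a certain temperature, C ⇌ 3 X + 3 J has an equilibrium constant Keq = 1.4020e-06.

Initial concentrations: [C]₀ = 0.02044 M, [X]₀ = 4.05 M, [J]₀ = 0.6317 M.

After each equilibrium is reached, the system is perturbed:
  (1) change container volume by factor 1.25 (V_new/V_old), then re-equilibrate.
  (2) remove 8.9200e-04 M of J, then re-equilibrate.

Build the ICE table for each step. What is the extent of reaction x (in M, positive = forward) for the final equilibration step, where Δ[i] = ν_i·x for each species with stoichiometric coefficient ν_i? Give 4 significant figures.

x = 2.9666e-04 M

Q₀ = 819.3 vs Keq = 1.4020e-06 ⇒ Q>K, reverse
Step 1:
                   C          X          J
  I          0.02044       4.05     0.6317
  C           0.2099    -0.6297    -0.6297
  E           0.2303       3.42   0.002006
  solve Keq expr → x = -0.2099; check Q = 1.4020e-06
Then change container volume by factor 1.25 (V_new/V_old).
Step 2:
                   C          X          J
  I           0.1843      2.736   0.001605
  C       -2.4043e-04 7.2129e-04 7.2129e-04
  E            0.184      2.737   0.002326
  solve Keq expr → x = 2.4043e-04; check Q = 1.4020e-06
Then remove 8.9200e-04 M of J.
Step 3:
                   C          X          J
  I            0.184      2.737   0.001434
  C       -2.9666e-04 8.8999e-04 8.8999e-04
  E           0.1837      2.738   0.002324
  solve Keq expr → x = 2.9666e-04; check Q = 1.4020e-06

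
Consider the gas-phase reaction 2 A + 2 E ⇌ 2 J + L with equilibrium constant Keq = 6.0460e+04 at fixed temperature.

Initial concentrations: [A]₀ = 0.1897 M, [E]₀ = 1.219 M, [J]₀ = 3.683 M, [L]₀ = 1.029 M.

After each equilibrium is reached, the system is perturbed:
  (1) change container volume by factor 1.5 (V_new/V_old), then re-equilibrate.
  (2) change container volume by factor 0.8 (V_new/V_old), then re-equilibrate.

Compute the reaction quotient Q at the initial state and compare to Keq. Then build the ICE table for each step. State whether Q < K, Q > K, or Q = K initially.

Q₀ = 261 vs Keq = 6.0460e+04 ⇒ Q<K, forward
Step 1:
                    A           E           J           L
  I            0.1897       1.219       3.683       1.029
  C           -0.1738     -0.1738      0.1738     0.08692
  E           0.01585       1.045       3.857       1.116
  solve Keq expr → x = 0.08692; check Q = 6.0460e+04
Then change container volume by factor 1.5 (V_new/V_old).
Step 2:
                    A           E           J           L
  I           0.01057      0.6968       2.571      0.7439
  C          0.002311    0.002311   -0.002311   -0.001155
  E           0.01288      0.6991       2.569      0.7428
  solve Keq expr → x = -0.001155; check Q = 6.0460e+04
Then change container volume by factor 0.8 (V_new/V_old).
Step 3:
                    A           E           J           L
  I            0.0161      0.8739       3.211      0.9285
  C         -0.001658   -0.001658    0.001658  8.2924e-04
  E           0.01444      0.8722       3.213      0.9293
  solve Keq expr → x = 8.2924e-04; check Q = 6.0460e+04

Q₀ = 261; Q < K (proceeds forward)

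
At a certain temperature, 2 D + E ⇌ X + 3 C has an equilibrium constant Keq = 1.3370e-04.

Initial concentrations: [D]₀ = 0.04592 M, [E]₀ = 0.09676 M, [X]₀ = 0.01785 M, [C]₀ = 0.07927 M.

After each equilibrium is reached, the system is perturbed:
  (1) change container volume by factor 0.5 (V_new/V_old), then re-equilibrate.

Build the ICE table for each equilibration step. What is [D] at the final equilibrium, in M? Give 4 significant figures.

Q₀ = 0.04358 vs Keq = 1.3370e-04 ⇒ Q>K, reverse
Step 1:
                    D           E           X           C
  I           0.04592     0.09676     0.01785     0.07927
  C           0.03081     0.01541    -0.01541    -0.04622
  E           0.07673      0.1122    0.002445     0.03305
  solve Keq expr → x = -0.01541; check Q = 1.3370e-04
Then change container volume by factor 0.5 (V_new/V_old).
Step 2:
                    D           E           X           C
  I            0.1535      0.2243     0.00489     0.06611
  C          0.003292    0.001646   -0.001646   -0.004938
  E            0.1568       0.226    0.003243     0.06117
  solve Keq expr → x = -0.001646; check Q = 1.3370e-04

[D]_eq = 0.1568 M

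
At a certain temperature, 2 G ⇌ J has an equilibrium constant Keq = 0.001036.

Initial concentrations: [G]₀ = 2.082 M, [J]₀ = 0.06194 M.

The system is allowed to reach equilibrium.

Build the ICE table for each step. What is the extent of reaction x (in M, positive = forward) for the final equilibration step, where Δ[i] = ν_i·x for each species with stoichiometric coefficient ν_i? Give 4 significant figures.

x = -0.05694 M

Q₀ = 0.01429 vs Keq = 0.001036 ⇒ Q>K, reverse
Step 1:
                    G           J
  Initial       2.082     0.06194
  Change       0.1139    -0.05694
  Equil         2.196    0.004996
  solve Keq expr → x = -0.05694; check Q = 0.001036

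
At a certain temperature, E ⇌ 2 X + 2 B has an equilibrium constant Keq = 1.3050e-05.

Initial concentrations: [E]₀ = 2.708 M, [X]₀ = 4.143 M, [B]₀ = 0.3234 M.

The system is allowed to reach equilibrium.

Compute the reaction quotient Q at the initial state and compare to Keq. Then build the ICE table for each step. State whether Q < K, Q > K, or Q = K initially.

Q₀ = 0.6629 vs Keq = 1.3050e-05 ⇒ Q>K, reverse
Step 1:
                  E         X         B
  Initial     2.708     4.143    0.3234
  Change     0.1609   -0.3218   -0.3218
  Equil       2.869     3.821  0.001601
  solve Keq expr → x = -0.1609; check Q = 1.3050e-05

Q₀ = 0.6629; Q > K (proceeds reverse)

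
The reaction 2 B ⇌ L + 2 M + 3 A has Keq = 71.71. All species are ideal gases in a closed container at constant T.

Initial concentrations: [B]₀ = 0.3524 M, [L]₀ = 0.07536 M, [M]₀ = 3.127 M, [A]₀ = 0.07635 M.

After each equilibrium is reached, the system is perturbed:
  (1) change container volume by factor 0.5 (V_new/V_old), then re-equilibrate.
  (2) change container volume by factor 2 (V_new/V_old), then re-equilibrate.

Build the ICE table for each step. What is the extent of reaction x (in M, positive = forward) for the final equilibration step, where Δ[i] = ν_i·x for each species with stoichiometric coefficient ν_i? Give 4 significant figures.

Q₀ = 0.002641 vs Keq = 71.71 ⇒ Q<K, forward
Step 1:
                   B          L          M          A
  Initial     0.3524    0.07536      3.127    0.07635
  Change     -0.2851     0.1425     0.2851     0.4276
  Equil       0.0673     0.2179      3.412      0.504
  solve Keq expr → x = 0.1425; check Q = 71.71
Then change container volume by factor 0.5 (V_new/V_old).
Step 2:
                   B          L          M          A
  Initial     0.1346     0.4358      6.824      1.008
  Change      0.1698   -0.08489    -0.1698    -0.2547
  Equil       0.3044     0.3509      6.654     0.7533
  solve Keq expr → x = -0.08489; check Q = 71.71
Then change container volume by factor 2 (V_new/V_old).
Step 3:
                   B          L          M          A
  Initial     0.1522     0.1755      3.327     0.3767
  Change    -0.08489    0.04244    0.08489     0.1273
  Equil       0.0673     0.2179      3.412      0.504
  solve Keq expr → x = 0.04244; check Q = 71.71

x = 0.04244 M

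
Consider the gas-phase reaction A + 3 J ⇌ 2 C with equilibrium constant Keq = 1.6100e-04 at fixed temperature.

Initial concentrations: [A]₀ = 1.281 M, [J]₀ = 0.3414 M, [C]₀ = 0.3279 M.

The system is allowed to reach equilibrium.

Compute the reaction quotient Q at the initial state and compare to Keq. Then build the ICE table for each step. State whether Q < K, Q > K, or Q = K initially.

Q₀ = 2.109 vs Keq = 1.6100e-04 ⇒ Q>K, reverse
Step 1:
                    A           J           C
  init          1.281      0.3414      0.3279
  Δ            0.1583       0.475     -0.3167
  eq            1.439      0.8164     0.01123
  solve Keq expr → x = -0.1583; check Q = 1.6100e-04

Q₀ = 2.109; Q > K (proceeds reverse)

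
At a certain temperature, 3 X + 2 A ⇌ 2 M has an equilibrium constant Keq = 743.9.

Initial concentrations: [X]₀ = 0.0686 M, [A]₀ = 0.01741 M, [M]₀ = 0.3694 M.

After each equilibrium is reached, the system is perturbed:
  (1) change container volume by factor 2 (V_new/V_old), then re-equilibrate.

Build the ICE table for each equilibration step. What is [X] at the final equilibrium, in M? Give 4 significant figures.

Q₀ = 1.3945e+06 vs Keq = 743.9 ⇒ Q>K, reverse
Step 1:
                  X         A         M
  Initial    0.0686   0.01741    0.3694
  Change     0.1374   0.09157  -0.09157
  Equil       0.206     0.109    0.2778
  solve Keq expr → x = -0.04579; check Q = 743.9
Then change container volume by factor 2 (V_new/V_old).
Step 2:
                  X         A         M
  Initial     0.103   0.05449    0.1389
  Change    0.03742   0.02494  -0.02494
  Equil      0.1404   0.07943     0.114
  solve Keq expr → x = -0.01247; check Q = 743.9

[X]_eq = 0.1404 M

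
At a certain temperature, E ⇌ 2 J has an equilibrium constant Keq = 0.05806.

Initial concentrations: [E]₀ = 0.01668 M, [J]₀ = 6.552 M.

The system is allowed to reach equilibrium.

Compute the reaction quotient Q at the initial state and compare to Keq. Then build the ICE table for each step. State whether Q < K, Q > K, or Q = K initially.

Q₀ = 2574; Q > K (proceeds reverse)

Q₀ = 2574 vs Keq = 0.05806 ⇒ Q>K, reverse
Step 1:
                    E           J
  Initial     0.01668       6.552
  Change        3.065      -6.129
  Equil         3.081       0.423
  solve Keq expr → x = -3.065; check Q = 0.05806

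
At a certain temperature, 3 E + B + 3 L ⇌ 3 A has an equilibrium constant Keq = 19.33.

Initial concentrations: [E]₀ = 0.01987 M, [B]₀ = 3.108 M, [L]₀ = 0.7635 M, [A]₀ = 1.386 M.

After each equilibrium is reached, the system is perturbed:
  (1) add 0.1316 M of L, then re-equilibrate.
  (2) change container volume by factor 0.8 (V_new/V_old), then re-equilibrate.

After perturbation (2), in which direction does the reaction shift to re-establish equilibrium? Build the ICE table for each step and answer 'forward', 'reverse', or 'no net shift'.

Q₀ = 2.4535e+05 vs Keq = 19.33 ⇒ Q>K, reverse
Step 1:
                   E          B          L          A
  init       0.01987      3.108     0.7635      1.386
  Δ            0.259    0.08633      0.259     -0.259
  eq          0.2789      3.194      1.022      1.127
  solve Keq expr → x = -0.08633; check Q = 19.33
Then add 0.1316 M of L.
Step 2:
                   E          B          L          A
  init        0.2789      3.194      1.154      1.127
  Δ         -0.02192  -0.007307   -0.02192    0.02192
  eq          0.2569      3.187      1.132      1.149
  solve Keq expr → x = 0.007307; check Q = 19.33
Then change container volume by factor 0.8 (V_new/V_old).
Step 3:
                   E          B          L          A
  init        0.3212      3.984      1.415      1.436
  Δ         -0.06091    -0.0203   -0.06091    0.06091
  eq          0.2603      3.963      1.354      1.497
  solve Keq expr → x = 0.0203; check Q = 19.33

Direction: forward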